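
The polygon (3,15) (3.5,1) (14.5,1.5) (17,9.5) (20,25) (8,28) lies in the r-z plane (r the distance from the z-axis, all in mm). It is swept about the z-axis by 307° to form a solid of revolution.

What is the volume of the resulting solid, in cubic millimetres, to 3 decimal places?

Profile (r,z), 6 vertices: (3,15) (3.5,1) (14.5,1.5) (17,9.5) (20,25) (8,28)
edge 0: (3,15)→(3.5,1)  cross = 3·1 − 3.5·15 = -49.5000; (r_i+r_j)·cross = 6.5·-49.5000 = -321.7500
edge 1: (3.5,1)→(14.5,1.5)  cross = 3.5·1.5 − 14.5·1 = -9.2500; (r_i+r_j)·cross = 18·-9.2500 = -166.5000
edge 2: (14.5,1.5)→(17,9.5)  cross = 14.5·9.5 − 17·1.5 = 112.2500; (r_i+r_j)·cross = 31.5·112.2500 = 3535.8750
edge 3: (17,9.5)→(20,25)  cross = 17·25 − 20·9.5 = 235.0000; (r_i+r_j)·cross = 37·235.0000 = 8695.0000
edge 4: (20,25)→(8,28)  cross = 20·28 − 8·25 = 360.0000; (r_i+r_j)·cross = 28·360.0000 = 10080.0000
edge 5: (8,28)→(3,15)  cross = 8·15 − 3·28 = 36.0000; (r_i+r_j)·cross = 11·36.0000 = 396.0000
Σcross = 684.5000 → A = |Σcross|/2 = 342.2500 mm²
Σ(r_i+r_j)·cross = 22218.6250 → first moment M = |Σ|/6 = 3703.1042
R_c = M/A = 3703.1042/342.2500 = 10.8199 mm
θ = 307° = 5.358161 rad
V = θ·R_c·A = 5.358161·10.8199·342.2500 = 19841.828 mm³

Volume = 19841.828 mm³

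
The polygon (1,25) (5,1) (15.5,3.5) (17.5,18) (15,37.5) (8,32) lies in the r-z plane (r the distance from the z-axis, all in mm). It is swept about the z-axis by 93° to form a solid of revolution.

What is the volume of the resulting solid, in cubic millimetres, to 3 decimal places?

Profile (r,z), 6 vertices: (1,25) (5,1) (15.5,3.5) (17.5,18) (15,37.5) (8,32)
edge 0: (1,25)→(5,1)  cross = 1·1 − 5·25 = -124.0000; (r_i+r_j)·cross = 6·-124.0000 = -744.0000
edge 1: (5,1)→(15.5,3.5)  cross = 5·3.5 − 15.5·1 = 2.0000; (r_i+r_j)·cross = 20.5·2.0000 = 41.0000
edge 2: (15.5,3.5)→(17.5,18)  cross = 15.5·18 − 17.5·3.5 = 217.7500; (r_i+r_j)·cross = 33·217.7500 = 7185.7500
edge 3: (17.5,18)→(15,37.5)  cross = 17.5·37.5 − 15·18 = 386.2500; (r_i+r_j)·cross = 32.5·386.2500 = 12553.1250
edge 4: (15,37.5)→(8,32)  cross = 15·32 − 8·37.5 = 180.0000; (r_i+r_j)·cross = 23·180.0000 = 4140.0000
edge 5: (8,32)→(1,25)  cross = 8·25 − 1·32 = 168.0000; (r_i+r_j)·cross = 9·168.0000 = 1512.0000
Σcross = 830.0000 → A = |Σcross|/2 = 415.0000 mm²
Σ(r_i+r_j)·cross = 24687.8750 → first moment M = |Σ|/6 = 4114.6458
R_c = M/A = 4114.6458/415.0000 = 9.9148 mm
θ = 93° = 1.623156 rad
V = θ·R_c·A = 1.623156·9.9148·415.0000 = 6678.713 mm³

Volume = 6678.713 mm³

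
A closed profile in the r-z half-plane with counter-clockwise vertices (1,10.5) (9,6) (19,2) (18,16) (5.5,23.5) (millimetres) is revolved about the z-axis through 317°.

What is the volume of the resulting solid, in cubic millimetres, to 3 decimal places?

Profile (r,z), 5 vertices: (1,10.5) (9,6) (19,2) (18,16) (5.5,23.5)
edge 0: (1,10.5)→(9,6)  cross = 1·6 − 9·10.5 = -88.5000; (r_i+r_j)·cross = 10·-88.5000 = -885.0000
edge 1: (9,6)→(19,2)  cross = 9·2 − 19·6 = -96.0000; (r_i+r_j)·cross = 28·-96.0000 = -2688.0000
edge 2: (19,2)→(18,16)  cross = 19·16 − 18·2 = 268.0000; (r_i+r_j)·cross = 37·268.0000 = 9916.0000
edge 3: (18,16)→(5.5,23.5)  cross = 18·23.5 − 5.5·16 = 335.0000; (r_i+r_j)·cross = 23.5·335.0000 = 7872.5000
edge 4: (5.5,23.5)→(1,10.5)  cross = 5.5·10.5 − 1·23.5 = 34.2500; (r_i+r_j)·cross = 6.5·34.2500 = 222.6250
Σcross = 452.7500 → A = |Σcross|/2 = 226.3750 mm²
Σ(r_i+r_j)·cross = 14438.1250 → first moment M = |Σ|/6 = 2406.3542
R_c = M/A = 2406.3542/226.3750 = 10.6299 mm
θ = 317° = 5.532694 rad
V = θ·R_c·A = 5.532694·10.6299·226.3750 = 13313.621 mm³

Volume = 13313.621 mm³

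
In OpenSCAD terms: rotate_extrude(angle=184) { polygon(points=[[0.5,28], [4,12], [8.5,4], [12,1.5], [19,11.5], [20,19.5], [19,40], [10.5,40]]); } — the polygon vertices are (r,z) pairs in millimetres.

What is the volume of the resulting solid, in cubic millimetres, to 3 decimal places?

Profile (r,z), 8 vertices: (0.5,28) (4,12) (8.5,4) (12,1.5) (19,11.5) (20,19.5) (19,40) (10.5,40)
edge 0: (0.5,28)→(4,12)  cross = 0.5·12 − 4·28 = -106.0000; (r_i+r_j)·cross = 4.5·-106.0000 = -477.0000
edge 1: (4,12)→(8.5,4)  cross = 4·4 − 8.5·12 = -86.0000; (r_i+r_j)·cross = 12.5·-86.0000 = -1075.0000
edge 2: (8.5,4)→(12,1.5)  cross = 8.5·1.5 − 12·4 = -35.2500; (r_i+r_j)·cross = 20.5·-35.2500 = -722.6250
edge 3: (12,1.5)→(19,11.5)  cross = 12·11.5 − 19·1.5 = 109.5000; (r_i+r_j)·cross = 31·109.5000 = 3394.5000
edge 4: (19,11.5)→(20,19.5)  cross = 19·19.5 − 20·11.5 = 140.5000; (r_i+r_j)·cross = 39·140.5000 = 5479.5000
edge 5: (20,19.5)→(19,40)  cross = 20·40 − 19·19.5 = 429.5000; (r_i+r_j)·cross = 39·429.5000 = 16750.5000
edge 6: (19,40)→(10.5,40)  cross = 19·40 − 10.5·40 = 340.0000; (r_i+r_j)·cross = 29.5·340.0000 = 10030.0000
edge 7: (10.5,40)→(0.5,28)  cross = 10.5·28 − 0.5·40 = 274.0000; (r_i+r_j)·cross = 11·274.0000 = 3014.0000
Σcross = 1066.2500 → A = |Σcross|/2 = 533.1250 mm²
Σ(r_i+r_j)·cross = 36393.8750 → first moment M = |Σ|/6 = 6065.6458
R_c = M/A = 6065.6458/533.1250 = 11.3775 mm
θ = 184° = 3.211406 rad
V = θ·R_c·A = 3.211406·11.3775·533.1250 = 19479.250 mm³

Volume = 19479.250 mm³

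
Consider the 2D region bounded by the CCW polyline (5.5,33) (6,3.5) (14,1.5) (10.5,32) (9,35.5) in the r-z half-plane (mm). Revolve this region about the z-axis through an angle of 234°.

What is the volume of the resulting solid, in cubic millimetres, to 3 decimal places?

Profile (r,z), 5 vertices: (5.5,33) (6,3.5) (14,1.5) (10.5,32) (9,35.5)
edge 0: (5.5,33)→(6,3.5)  cross = 5.5·3.5 − 6·33 = -178.7500; (r_i+r_j)·cross = 11.5·-178.7500 = -2055.6250
edge 1: (6,3.5)→(14,1.5)  cross = 6·1.5 − 14·3.5 = -40.0000; (r_i+r_j)·cross = 20·-40.0000 = -800.0000
edge 2: (14,1.5)→(10.5,32)  cross = 14·32 − 10.5·1.5 = 432.2500; (r_i+r_j)·cross = 24.5·432.2500 = 10590.1250
edge 3: (10.5,32)→(9,35.5)  cross = 10.5·35.5 − 9·32 = 84.7500; (r_i+r_j)·cross = 19.5·84.7500 = 1652.6250
edge 4: (9,35.5)→(5.5,33)  cross = 9·33 − 5.5·35.5 = 101.7500; (r_i+r_j)·cross = 14.5·101.7500 = 1475.3750
Σcross = 400.0000 → A = |Σcross|/2 = 200.0000 mm²
Σ(r_i+r_j)·cross = 10862.5000 → first moment M = |Σ|/6 = 1810.4167
R_c = M/A = 1810.4167/200.0000 = 9.0521 mm
θ = 234° = 4.084070 rad
V = θ·R_c·A = 4.084070·9.0521·200.0000 = 7393.869 mm³

Volume = 7393.869 mm³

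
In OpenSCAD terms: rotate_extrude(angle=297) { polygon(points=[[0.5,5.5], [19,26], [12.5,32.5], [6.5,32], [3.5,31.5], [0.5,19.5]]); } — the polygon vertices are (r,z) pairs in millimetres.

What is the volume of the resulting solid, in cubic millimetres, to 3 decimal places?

Volume = 10493.607 mm³

Profile (r,z), 6 vertices: (0.5,5.5) (19,26) (12.5,32.5) (6.5,32) (3.5,31.5) (0.5,19.5)
edge 0: (0.5,5.5)→(19,26)  cross = 0.5·26 − 19·5.5 = -91.5000; (r_i+r_j)·cross = 19.5·-91.5000 = -1784.2500
edge 1: (19,26)→(12.5,32.5)  cross = 19·32.5 − 12.5·26 = 292.5000; (r_i+r_j)·cross = 31.5·292.5000 = 9213.7500
edge 2: (12.5,32.5)→(6.5,32)  cross = 12.5·32 − 6.5·32.5 = 188.7500; (r_i+r_j)·cross = 19·188.7500 = 3586.2500
edge 3: (6.5,32)→(3.5,31.5)  cross = 6.5·31.5 − 3.5·32 = 92.7500; (r_i+r_j)·cross = 10·92.7500 = 927.5000
edge 4: (3.5,31.5)→(0.5,19.5)  cross = 3.5·19.5 − 0.5·31.5 = 52.5000; (r_i+r_j)·cross = 4·52.5000 = 210.0000
edge 5: (0.5,19.5)→(0.5,5.5)  cross = 0.5·5.5 − 0.5·19.5 = -7.0000; (r_i+r_j)·cross = 1·-7.0000 = -7.0000
Σcross = 528.0000 → A = |Σcross|/2 = 264.0000 mm²
Σ(r_i+r_j)·cross = 12146.2500 → first moment M = |Σ|/6 = 2024.3750
R_c = M/A = 2024.3750/264.0000 = 7.6681 mm
θ = 297° = 5.183628 rad
V = θ·R_c·A = 5.183628·7.6681·264.0000 = 10493.607 mm³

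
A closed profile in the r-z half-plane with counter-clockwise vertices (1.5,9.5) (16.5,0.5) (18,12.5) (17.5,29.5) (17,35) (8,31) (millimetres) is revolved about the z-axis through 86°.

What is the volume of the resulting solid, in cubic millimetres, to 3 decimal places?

Volume = 6345.844 mm³

Profile (r,z), 6 vertices: (1.5,9.5) (16.5,0.5) (18,12.5) (17.5,29.5) (17,35) (8,31)
edge 0: (1.5,9.5)→(16.5,0.5)  cross = 1.5·0.5 − 16.5·9.5 = -156.0000; (r_i+r_j)·cross = 18·-156.0000 = -2808.0000
edge 1: (16.5,0.5)→(18,12.5)  cross = 16.5·12.5 − 18·0.5 = 197.2500; (r_i+r_j)·cross = 34.5·197.2500 = 6805.1250
edge 2: (18,12.5)→(17.5,29.5)  cross = 18·29.5 − 17.5·12.5 = 312.2500; (r_i+r_j)·cross = 35.5·312.2500 = 11084.8750
edge 3: (17.5,29.5)→(17,35)  cross = 17.5·35 − 17·29.5 = 111.0000; (r_i+r_j)·cross = 34.5·111.0000 = 3829.5000
edge 4: (17,35)→(8,31)  cross = 17·31 − 8·35 = 247.0000; (r_i+r_j)·cross = 25·247.0000 = 6175.0000
edge 5: (8,31)→(1.5,9.5)  cross = 8·9.5 − 1.5·31 = 29.5000; (r_i+r_j)·cross = 9.5·29.5000 = 280.2500
Σcross = 741.0000 → A = |Σcross|/2 = 370.5000 mm²
Σ(r_i+r_j)·cross = 25366.7500 → first moment M = |Σ|/6 = 4227.7917
R_c = M/A = 4227.7917/370.5000 = 11.4110 mm
θ = 86° = 1.500983 rad
V = θ·R_c·A = 1.500983·11.4110·370.5000 = 6345.844 mm³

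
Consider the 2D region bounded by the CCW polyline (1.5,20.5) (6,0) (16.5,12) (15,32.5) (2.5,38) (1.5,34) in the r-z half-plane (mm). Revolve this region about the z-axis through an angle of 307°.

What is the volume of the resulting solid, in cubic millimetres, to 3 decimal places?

Volume = 18328.259 mm³

Profile (r,z), 6 vertices: (1.5,20.5) (6,0) (16.5,12) (15,32.5) (2.5,38) (1.5,34)
edge 0: (1.5,20.5)→(6,0)  cross = 1.5·0 − 6·20.5 = -123.0000; (r_i+r_j)·cross = 7.5·-123.0000 = -922.5000
edge 1: (6,0)→(16.5,12)  cross = 6·12 − 16.5·0 = 72.0000; (r_i+r_j)·cross = 22.5·72.0000 = 1620.0000
edge 2: (16.5,12)→(15,32.5)  cross = 16.5·32.5 − 15·12 = 356.2500; (r_i+r_j)·cross = 31.5·356.2500 = 11221.8750
edge 3: (15,32.5)→(2.5,38)  cross = 15·38 − 2.5·32.5 = 488.7500; (r_i+r_j)·cross = 17.5·488.7500 = 8553.1250
edge 4: (2.5,38)→(1.5,34)  cross = 2.5·34 − 1.5·38 = 28.0000; (r_i+r_j)·cross = 4·28.0000 = 112.0000
edge 5: (1.5,34)→(1.5,20.5)  cross = 1.5·20.5 − 1.5·34 = -20.2500; (r_i+r_j)·cross = 3·-20.2500 = -60.7500
Σcross = 801.7500 → A = |Σcross|/2 = 400.8750 mm²
Σ(r_i+r_j)·cross = 20523.7500 → first moment M = |Σ|/6 = 3420.6250
R_c = M/A = 3420.6250/400.8750 = 8.5329 mm
θ = 307° = 5.358161 rad
V = θ·R_c·A = 5.358161·8.5329·400.8750 = 18328.259 mm³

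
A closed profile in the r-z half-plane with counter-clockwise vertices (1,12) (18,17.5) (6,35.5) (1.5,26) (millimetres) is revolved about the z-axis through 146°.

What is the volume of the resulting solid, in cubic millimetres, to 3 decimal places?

Profile (r,z), 4 vertices: (1,12) (18,17.5) (6,35.5) (1.5,26)
edge 0: (1,12)→(18,17.5)  cross = 1·17.5 − 18·12 = -198.5000; (r_i+r_j)·cross = 19·-198.5000 = -3771.5000
edge 1: (18,17.5)→(6,35.5)  cross = 18·35.5 − 6·17.5 = 534.0000; (r_i+r_j)·cross = 24·534.0000 = 12816.0000
edge 2: (6,35.5)→(1.5,26)  cross = 6·26 − 1.5·35.5 = 102.7500; (r_i+r_j)·cross = 7.5·102.7500 = 770.6250
edge 3: (1.5,26)→(1,12)  cross = 1.5·12 − 1·26 = -8.0000; (r_i+r_j)·cross = 2.5·-8.0000 = -20.0000
Σcross = 430.2500 → A = |Σcross|/2 = 215.1250 mm²
Σ(r_i+r_j)·cross = 9795.1250 → first moment M = |Σ|/6 = 1632.5208
R_c = M/A = 1632.5208/215.1250 = 7.5887 mm
θ = 146° = 2.548181 rad
V = θ·R_c·A = 2.548181·7.5887·215.1250 = 4159.958 mm³

Volume = 4159.958 mm³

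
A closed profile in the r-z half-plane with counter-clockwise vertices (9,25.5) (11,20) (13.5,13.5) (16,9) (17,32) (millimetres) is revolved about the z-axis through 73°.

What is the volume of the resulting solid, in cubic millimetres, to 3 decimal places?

Volume = 1668.103 mm³

Profile (r,z), 5 vertices: (9,25.5) (11,20) (13.5,13.5) (16,9) (17,32)
edge 0: (9,25.5)→(11,20)  cross = 9·20 − 11·25.5 = -100.5000; (r_i+r_j)·cross = 20·-100.5000 = -2010.0000
edge 1: (11,20)→(13.5,13.5)  cross = 11·13.5 − 13.5·20 = -121.5000; (r_i+r_j)·cross = 24.5·-121.5000 = -2976.7500
edge 2: (13.5,13.5)→(16,9)  cross = 13.5·9 − 16·13.5 = -94.5000; (r_i+r_j)·cross = 29.5·-94.5000 = -2787.7500
edge 3: (16,9)→(17,32)  cross = 16·32 − 17·9 = 359.0000; (r_i+r_j)·cross = 33·359.0000 = 11847.0000
edge 4: (17,32)→(9,25.5)  cross = 17·25.5 − 9·32 = 145.5000; (r_i+r_j)·cross = 26·145.5000 = 3783.0000
Σcross = 188.0000 → A = |Σcross|/2 = 94.0000 mm²
Σ(r_i+r_j)·cross = 7855.5000 → first moment M = |Σ|/6 = 1309.2500
R_c = M/A = 1309.2500/94.0000 = 13.9282 mm
θ = 73° = 1.274090 rad
V = θ·R_c·A = 1.274090·13.9282·94.0000 = 1668.103 mm³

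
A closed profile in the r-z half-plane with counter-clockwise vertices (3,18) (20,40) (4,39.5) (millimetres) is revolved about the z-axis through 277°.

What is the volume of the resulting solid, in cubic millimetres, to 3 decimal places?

Volume = 7473.024 mm³

Profile (r,z), 3 vertices: (3,18) (20,40) (4,39.5)
edge 0: (3,18)→(20,40)  cross = 3·40 − 20·18 = -240.0000; (r_i+r_j)·cross = 23·-240.0000 = -5520.0000
edge 1: (20,40)→(4,39.5)  cross = 20·39.5 − 4·40 = 630.0000; (r_i+r_j)·cross = 24·630.0000 = 15120.0000
edge 2: (4,39.5)→(3,18)  cross = 4·18 − 3·39.5 = -46.5000; (r_i+r_j)·cross = 7·-46.5000 = -325.5000
Σcross = 343.5000 → A = |Σcross|/2 = 171.7500 mm²
Σ(r_i+r_j)·cross = 9274.5000 → first moment M = |Σ|/6 = 1545.7500
R_c = M/A = 1545.7500/171.7500 = 9.0000 mm
θ = 277° = 4.834562 rad
V = θ·R_c·A = 4.834562·9.0000·171.7500 = 7473.024 mm³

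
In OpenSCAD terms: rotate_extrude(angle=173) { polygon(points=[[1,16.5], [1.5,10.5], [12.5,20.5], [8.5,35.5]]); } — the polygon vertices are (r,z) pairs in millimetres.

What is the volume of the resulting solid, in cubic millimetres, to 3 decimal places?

Volume = 2622.869 mm³

Profile (r,z), 4 vertices: (1,16.5) (1.5,10.5) (12.5,20.5) (8.5,35.5)
edge 0: (1,16.5)→(1.5,10.5)  cross = 1·10.5 − 1.5·16.5 = -14.2500; (r_i+r_j)·cross = 2.5·-14.2500 = -35.6250
edge 1: (1.5,10.5)→(12.5,20.5)  cross = 1.5·20.5 − 12.5·10.5 = -100.5000; (r_i+r_j)·cross = 14·-100.5000 = -1407.0000
edge 2: (12.5,20.5)→(8.5,35.5)  cross = 12.5·35.5 − 8.5·20.5 = 269.5000; (r_i+r_j)·cross = 21·269.5000 = 5659.5000
edge 3: (8.5,35.5)→(1,16.5)  cross = 8.5·16.5 − 1·35.5 = 104.7500; (r_i+r_j)·cross = 9.5·104.7500 = 995.1250
Σcross = 259.5000 → A = |Σcross|/2 = 129.7500 mm²
Σ(r_i+r_j)·cross = 5212.0000 → first moment M = |Σ|/6 = 868.6667
R_c = M/A = 868.6667/129.7500 = 6.6949 mm
θ = 173° = 3.019420 rad
V = θ·R_c·A = 3.019420·6.6949·129.7500 = 2622.869 mm³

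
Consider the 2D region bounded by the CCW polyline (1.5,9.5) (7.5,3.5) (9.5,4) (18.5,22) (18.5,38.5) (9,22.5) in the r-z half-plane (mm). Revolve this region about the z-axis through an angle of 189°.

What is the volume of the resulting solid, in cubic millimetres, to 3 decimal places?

Volume = 9283.838 mm³

Profile (r,z), 6 vertices: (1.5,9.5) (7.5,3.5) (9.5,4) (18.5,22) (18.5,38.5) (9,22.5)
edge 0: (1.5,9.5)→(7.5,3.5)  cross = 1.5·3.5 − 7.5·9.5 = -66.0000; (r_i+r_j)·cross = 9·-66.0000 = -594.0000
edge 1: (7.5,3.5)→(9.5,4)  cross = 7.5·4 − 9.5·3.5 = -3.2500; (r_i+r_j)·cross = 17·-3.2500 = -55.2500
edge 2: (9.5,4)→(18.5,22)  cross = 9.5·22 − 18.5·4 = 135.0000; (r_i+r_j)·cross = 28·135.0000 = 3780.0000
edge 3: (18.5,22)→(18.5,38.5)  cross = 18.5·38.5 − 18.5·22 = 305.2500; (r_i+r_j)·cross = 37·305.2500 = 11294.2500
edge 4: (18.5,38.5)→(9,22.5)  cross = 18.5·22.5 − 9·38.5 = 69.7500; (r_i+r_j)·cross = 27.5·69.7500 = 1918.1250
edge 5: (9,22.5)→(1.5,9.5)  cross = 9·9.5 − 1.5·22.5 = 51.7500; (r_i+r_j)·cross = 10.5·51.7500 = 543.3750
Σcross = 492.5000 → A = |Σcross|/2 = 246.2500 mm²
Σ(r_i+r_j)·cross = 16886.5000 → first moment M = |Σ|/6 = 2814.4167
R_c = M/A = 2814.4167/246.2500 = 11.4291 mm
θ = 189° = 3.298672 rad
V = θ·R_c·A = 3.298672·11.4291·246.2500 = 9283.838 mm³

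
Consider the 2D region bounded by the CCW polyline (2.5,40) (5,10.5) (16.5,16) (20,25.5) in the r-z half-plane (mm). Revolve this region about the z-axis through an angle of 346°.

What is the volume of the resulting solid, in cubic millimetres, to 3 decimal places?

Profile (r,z), 4 vertices: (2.5,40) (5,10.5) (16.5,16) (20,25.5)
edge 0: (2.5,40)→(5,10.5)  cross = 2.5·10.5 − 5·40 = -173.7500; (r_i+r_j)·cross = 7.5·-173.7500 = -1303.1250
edge 1: (5,10.5)→(16.5,16)  cross = 5·16 − 16.5·10.5 = -93.2500; (r_i+r_j)·cross = 21.5·-93.2500 = -2004.8750
edge 2: (16.5,16)→(20,25.5)  cross = 16.5·25.5 − 20·16 = 100.7500; (r_i+r_j)·cross = 36.5·100.7500 = 3677.3750
edge 3: (20,25.5)→(2.5,40)  cross = 20·40 − 2.5·25.5 = 736.2500; (r_i+r_j)·cross = 22.5·736.2500 = 16565.6250
Σcross = 570.0000 → A = |Σcross|/2 = 285.0000 mm²
Σ(r_i+r_j)·cross = 16935.0000 → first moment M = |Σ|/6 = 2822.5000
R_c = M/A = 2822.5000/285.0000 = 9.9035 mm
θ = 346° = 6.038839 rad
V = θ·R_c·A = 6.038839·9.9035·285.0000 = 17044.624 mm³

Volume = 17044.624 mm³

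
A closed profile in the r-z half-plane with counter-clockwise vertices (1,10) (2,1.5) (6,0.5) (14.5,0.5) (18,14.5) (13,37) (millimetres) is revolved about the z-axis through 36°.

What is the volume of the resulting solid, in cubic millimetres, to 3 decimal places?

Volume = 2349.754 mm³

Profile (r,z), 6 vertices: (1,10) (2,1.5) (6,0.5) (14.5,0.5) (18,14.5) (13,37)
edge 0: (1,10)→(2,1.5)  cross = 1·1.5 − 2·10 = -18.5000; (r_i+r_j)·cross = 3·-18.5000 = -55.5000
edge 1: (2,1.5)→(6,0.5)  cross = 2·0.5 − 6·1.5 = -8.0000; (r_i+r_j)·cross = 8·-8.0000 = -64.0000
edge 2: (6,0.5)→(14.5,0.5)  cross = 6·0.5 − 14.5·0.5 = -4.2500; (r_i+r_j)·cross = 20.5·-4.2500 = -87.1250
edge 3: (14.5,0.5)→(18,14.5)  cross = 14.5·14.5 − 18·0.5 = 201.2500; (r_i+r_j)·cross = 32.5·201.2500 = 6540.6250
edge 4: (18,14.5)→(13,37)  cross = 18·37 − 13·14.5 = 477.5000; (r_i+r_j)·cross = 31·477.5000 = 14802.5000
edge 5: (13,37)→(1,10)  cross = 13·10 − 1·37 = 93.0000; (r_i+r_j)·cross = 14·93.0000 = 1302.0000
Σcross = 741.0000 → A = |Σcross|/2 = 370.5000 mm²
Σ(r_i+r_j)·cross = 22438.5000 → first moment M = |Σ|/6 = 3739.7500
R_c = M/A = 3739.7500/370.5000 = 10.0938 mm
θ = 36° = 0.628319 rad
V = θ·R_c·A = 0.628319·10.0938·370.5000 = 2349.754 mm³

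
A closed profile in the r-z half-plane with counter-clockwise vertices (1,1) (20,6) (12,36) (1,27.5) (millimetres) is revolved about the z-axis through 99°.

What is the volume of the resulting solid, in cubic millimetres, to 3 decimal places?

Profile (r,z), 4 vertices: (1,1) (20,6) (12,36) (1,27.5)
edge 0: (1,1)→(20,6)  cross = 1·6 − 20·1 = -14.0000; (r_i+r_j)·cross = 21·-14.0000 = -294.0000
edge 1: (20,6)→(12,36)  cross = 20·36 − 12·6 = 648.0000; (r_i+r_j)·cross = 32·648.0000 = 20736.0000
edge 2: (12,36)→(1,27.5)  cross = 12·27.5 − 1·36 = 294.0000; (r_i+r_j)·cross = 13·294.0000 = 3822.0000
edge 3: (1,27.5)→(1,1)  cross = 1·1 − 1·27.5 = -26.5000; (r_i+r_j)·cross = 2·-26.5000 = -53.0000
Σcross = 901.5000 → A = |Σcross|/2 = 450.7500 mm²
Σ(r_i+r_j)·cross = 24211.0000 → first moment M = |Σ|/6 = 4035.1667
R_c = M/A = 4035.1667/450.7500 = 8.9521 mm
θ = 99° = 1.727876 rad
V = θ·R_c·A = 1.727876·8.9521·450.7500 = 6972.267 mm³

Volume = 6972.267 mm³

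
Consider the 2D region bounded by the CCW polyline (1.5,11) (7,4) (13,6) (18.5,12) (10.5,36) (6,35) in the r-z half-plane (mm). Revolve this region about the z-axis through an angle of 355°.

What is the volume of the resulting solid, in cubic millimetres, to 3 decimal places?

Profile (r,z), 6 vertices: (1.5,11) (7,4) (13,6) (18.5,12) (10.5,36) (6,35)
edge 0: (1.5,11)→(7,4)  cross = 1.5·4 − 7·11 = -71.0000; (r_i+r_j)·cross = 8.5·-71.0000 = -603.5000
edge 1: (7,4)→(13,6)  cross = 7·6 − 13·4 = -10.0000; (r_i+r_j)·cross = 20·-10.0000 = -200.0000
edge 2: (13,6)→(18.5,12)  cross = 13·12 − 18.5·6 = 45.0000; (r_i+r_j)·cross = 31.5·45.0000 = 1417.5000
edge 3: (18.5,12)→(10.5,36)  cross = 18.5·36 − 10.5·12 = 540.0000; (r_i+r_j)·cross = 29·540.0000 = 15660.0000
edge 4: (10.5,36)→(6,35)  cross = 10.5·35 − 6·36 = 151.5000; (r_i+r_j)·cross = 16.5·151.5000 = 2499.7500
edge 5: (6,35)→(1.5,11)  cross = 6·11 − 1.5·35 = 13.5000; (r_i+r_j)·cross = 7.5·13.5000 = 101.2500
Σcross = 669.0000 → A = |Σcross|/2 = 334.5000 mm²
Σ(r_i+r_j)·cross = 18875.0000 → first moment M = |Σ|/6 = 3145.8333
R_c = M/A = 3145.8333/334.5000 = 9.4046 mm
θ = 355° = 6.195919 rad
V = θ·R_c·A = 6.195919·9.4046·334.5000 = 19491.328 mm³

Volume = 19491.328 mm³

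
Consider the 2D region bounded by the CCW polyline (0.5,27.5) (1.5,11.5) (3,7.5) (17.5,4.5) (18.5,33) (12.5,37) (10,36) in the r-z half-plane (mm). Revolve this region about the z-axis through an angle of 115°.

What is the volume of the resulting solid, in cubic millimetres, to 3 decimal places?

Volume = 9411.426 mm³

Profile (r,z), 7 vertices: (0.5,27.5) (1.5,11.5) (3,7.5) (17.5,4.5) (18.5,33) (12.5,37) (10,36)
edge 0: (0.5,27.5)→(1.5,11.5)  cross = 0.5·11.5 − 1.5·27.5 = -35.5000; (r_i+r_j)·cross = 2·-35.5000 = -71.0000
edge 1: (1.5,11.5)→(3,7.5)  cross = 1.5·7.5 − 3·11.5 = -23.2500; (r_i+r_j)·cross = 4.5·-23.2500 = -104.6250
edge 2: (3,7.5)→(17.5,4.5)  cross = 3·4.5 − 17.5·7.5 = -117.7500; (r_i+r_j)·cross = 20.5·-117.7500 = -2413.8750
edge 3: (17.5,4.5)→(18.5,33)  cross = 17.5·33 − 18.5·4.5 = 494.2500; (r_i+r_j)·cross = 36·494.2500 = 17793.0000
edge 4: (18.5,33)→(12.5,37)  cross = 18.5·37 − 12.5·33 = 272.0000; (r_i+r_j)·cross = 31·272.0000 = 8432.0000
edge 5: (12.5,37)→(10,36)  cross = 12.5·36 − 10·37 = 80.0000; (r_i+r_j)·cross = 22.5·80.0000 = 1800.0000
edge 6: (10,36)→(0.5,27.5)  cross = 10·27.5 − 0.5·36 = 257.0000; (r_i+r_j)·cross = 10.5·257.0000 = 2698.5000
Σcross = 926.7500 → A = |Σcross|/2 = 463.3750 mm²
Σ(r_i+r_j)·cross = 28134.0000 → first moment M = |Σ|/6 = 4689.0000
R_c = M/A = 4689.0000/463.3750 = 10.1192 mm
θ = 115° = 2.007129 rad
V = θ·R_c·A = 2.007129·10.1192·463.3750 = 9411.426 mm³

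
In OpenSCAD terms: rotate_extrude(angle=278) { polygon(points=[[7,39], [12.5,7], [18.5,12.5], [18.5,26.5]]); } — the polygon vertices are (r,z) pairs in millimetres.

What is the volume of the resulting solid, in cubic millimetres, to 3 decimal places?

Profile (r,z), 4 vertices: (7,39) (12.5,7) (18.5,12.5) (18.5,26.5)
edge 0: (7,39)→(12.5,7)  cross = 7·7 − 12.5·39 = -438.5000; (r_i+r_j)·cross = 19.5·-438.5000 = -8550.7500
edge 1: (12.5,7)→(18.5,12.5)  cross = 12.5·12.5 − 18.5·7 = 26.7500; (r_i+r_j)·cross = 31·26.7500 = 829.2500
edge 2: (18.5,12.5)→(18.5,26.5)  cross = 18.5·26.5 − 18.5·12.5 = 259.0000; (r_i+r_j)·cross = 37·259.0000 = 9583.0000
edge 3: (18.5,26.5)→(7,39)  cross = 18.5·39 − 7·26.5 = 536.0000; (r_i+r_j)·cross = 25.5·536.0000 = 13668.0000
Σcross = 383.2500 → A = |Σcross|/2 = 191.6250 mm²
Σ(r_i+r_j)·cross = 15529.5000 → first moment M = |Σ|/6 = 2588.2500
R_c = M/A = 2588.2500/191.6250 = 13.5068 mm
θ = 278° = 4.852015 rad
V = θ·R_c·A = 4.852015·13.5068·191.6250 = 12558.229 mm³

Volume = 12558.229 mm³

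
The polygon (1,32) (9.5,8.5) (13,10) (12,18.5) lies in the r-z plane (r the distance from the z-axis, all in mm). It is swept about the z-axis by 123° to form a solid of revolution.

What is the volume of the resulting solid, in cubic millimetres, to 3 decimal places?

Profile (r,z), 4 vertices: (1,32) (9.5,8.5) (13,10) (12,18.5)
edge 0: (1,32)→(9.5,8.5)  cross = 1·8.5 − 9.5·32 = -295.5000; (r_i+r_j)·cross = 10.5·-295.5000 = -3102.7500
edge 1: (9.5,8.5)→(13,10)  cross = 9.5·10 − 13·8.5 = -15.5000; (r_i+r_j)·cross = 22.5·-15.5000 = -348.7500
edge 2: (13,10)→(12,18.5)  cross = 13·18.5 − 12·10 = 120.5000; (r_i+r_j)·cross = 25·120.5000 = 3012.5000
edge 3: (12,18.5)→(1,32)  cross = 12·32 − 1·18.5 = 365.5000; (r_i+r_j)·cross = 13·365.5000 = 4751.5000
Σcross = 175.0000 → A = |Σcross|/2 = 87.5000 mm²
Σ(r_i+r_j)·cross = 4312.5000 → first moment M = |Σ|/6 = 718.7500
R_c = M/A = 718.7500/87.5000 = 8.2143 mm
θ = 123° = 2.146755 rad
V = θ·R_c·A = 2.146755·8.2143·87.5000 = 1542.980 mm³

Volume = 1542.980 mm³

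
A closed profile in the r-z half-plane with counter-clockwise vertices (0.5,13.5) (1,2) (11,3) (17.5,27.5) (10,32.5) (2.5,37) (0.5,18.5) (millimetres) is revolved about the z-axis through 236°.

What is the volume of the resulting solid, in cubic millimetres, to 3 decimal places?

Profile (r,z), 7 vertices: (0.5,13.5) (1,2) (11,3) (17.5,27.5) (10,32.5) (2.5,37) (0.5,18.5)
edge 0: (0.5,13.5)→(1,2)  cross = 0.5·2 − 1·13.5 = -12.5000; (r_i+r_j)·cross = 1.5·-12.5000 = -18.7500
edge 1: (1,2)→(11,3)  cross = 1·3 − 11·2 = -19.0000; (r_i+r_j)·cross = 12·-19.0000 = -228.0000
edge 2: (11,3)→(17.5,27.5)  cross = 11·27.5 − 17.5·3 = 250.0000; (r_i+r_j)·cross = 28.5·250.0000 = 7125.0000
edge 3: (17.5,27.5)→(10,32.5)  cross = 17.5·32.5 − 10·27.5 = 293.7500; (r_i+r_j)·cross = 27.5·293.7500 = 8078.1250
edge 4: (10,32.5)→(2.5,37)  cross = 10·37 − 2.5·32.5 = 288.7500; (r_i+r_j)·cross = 12.5·288.7500 = 3609.3750
edge 5: (2.5,37)→(0.5,18.5)  cross = 2.5·18.5 − 0.5·37 = 27.7500; (r_i+r_j)·cross = 3·27.7500 = 83.2500
edge 6: (0.5,18.5)→(0.5,13.5)  cross = 0.5·13.5 − 0.5·18.5 = -2.5000; (r_i+r_j)·cross = 1·-2.5000 = -2.5000
Σcross = 826.2500 → A = |Σcross|/2 = 413.1250 mm²
Σ(r_i+r_j)·cross = 18646.5000 → first moment M = |Σ|/6 = 3107.7500
R_c = M/A = 3107.7500/413.1250 = 7.5225 mm
θ = 236° = 4.118977 rad
V = θ·R_c·A = 4.118977·7.5225·413.1250 = 12800.751 mm³

Volume = 12800.751 mm³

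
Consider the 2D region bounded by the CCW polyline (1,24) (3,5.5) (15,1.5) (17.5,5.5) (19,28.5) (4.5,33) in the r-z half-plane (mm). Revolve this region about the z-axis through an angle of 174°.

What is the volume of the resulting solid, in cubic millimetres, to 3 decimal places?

Profile (r,z), 6 vertices: (1,24) (3,5.5) (15,1.5) (17.5,5.5) (19,28.5) (4.5,33)
edge 0: (1,24)→(3,5.5)  cross = 1·5.5 − 3·24 = -66.5000; (r_i+r_j)·cross = 4·-66.5000 = -266.0000
edge 1: (3,5.5)→(15,1.5)  cross = 3·1.5 − 15·5.5 = -78.0000; (r_i+r_j)·cross = 18·-78.0000 = -1404.0000
edge 2: (15,1.5)→(17.5,5.5)  cross = 15·5.5 − 17.5·1.5 = 56.2500; (r_i+r_j)·cross = 32.5·56.2500 = 1828.1250
edge 3: (17.5,5.5)→(19,28.5)  cross = 17.5·28.5 − 19·5.5 = 394.2500; (r_i+r_j)·cross = 36.5·394.2500 = 14390.1250
edge 4: (19,28.5)→(4.5,33)  cross = 19·33 − 4.5·28.5 = 498.7500; (r_i+r_j)·cross = 23.5·498.7500 = 11720.6250
edge 5: (4.5,33)→(1,24)  cross = 4.5·24 − 1·33 = 75.0000; (r_i+r_j)·cross = 5.5·75.0000 = 412.5000
Σcross = 879.7500 → A = |Σcross|/2 = 439.8750 mm²
Σ(r_i+r_j)·cross = 26681.3750 → first moment M = |Σ|/6 = 4446.8958
R_c = M/A = 4446.8958/439.8750 = 10.1095 mm
θ = 174° = 3.036873 rad
V = θ·R_c·A = 3.036873·10.1095·439.8750 = 13504.657 mm³

Volume = 13504.657 mm³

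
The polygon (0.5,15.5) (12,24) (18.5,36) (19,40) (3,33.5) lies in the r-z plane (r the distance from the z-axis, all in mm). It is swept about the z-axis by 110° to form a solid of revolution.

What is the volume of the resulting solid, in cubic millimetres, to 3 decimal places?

Profile (r,z), 5 vertices: (0.5,15.5) (12,24) (18.5,36) (19,40) (3,33.5)
edge 0: (0.5,15.5)→(12,24)  cross = 0.5·24 − 12·15.5 = -174.0000; (r_i+r_j)·cross = 12.5·-174.0000 = -2175.0000
edge 1: (12,24)→(18.5,36)  cross = 12·36 − 18.5·24 = -12.0000; (r_i+r_j)·cross = 30.5·-12.0000 = -366.0000
edge 2: (18.5,36)→(19,40)  cross = 18.5·40 − 19·36 = 56.0000; (r_i+r_j)·cross = 37.5·56.0000 = 2100.0000
edge 3: (19,40)→(3,33.5)  cross = 19·33.5 − 3·40 = 516.5000; (r_i+r_j)·cross = 22·516.5000 = 11363.0000
edge 4: (3,33.5)→(0.5,15.5)  cross = 3·15.5 − 0.5·33.5 = 29.7500; (r_i+r_j)·cross = 3.5·29.7500 = 104.1250
Σcross = 416.2500 → A = |Σcross|/2 = 208.1250 mm²
Σ(r_i+r_j)·cross = 11026.1250 → first moment M = |Σ|/6 = 1837.6875
R_c = M/A = 1837.6875/208.1250 = 8.8297 mm
θ = 110° = 1.919862 rad
V = θ·R_c·A = 1.919862·8.8297·208.1250 = 3528.107 mm³

Volume = 3528.107 mm³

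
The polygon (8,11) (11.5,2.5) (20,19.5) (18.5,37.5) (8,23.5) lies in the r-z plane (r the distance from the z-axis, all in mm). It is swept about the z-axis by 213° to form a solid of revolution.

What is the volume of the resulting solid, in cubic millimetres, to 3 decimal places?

Volume = 12620.545 mm³

Profile (r,z), 5 vertices: (8,11) (11.5,2.5) (20,19.5) (18.5,37.5) (8,23.5)
edge 0: (8,11)→(11.5,2.5)  cross = 8·2.5 − 11.5·11 = -106.5000; (r_i+r_j)·cross = 19.5·-106.5000 = -2076.7500
edge 1: (11.5,2.5)→(20,19.5)  cross = 11.5·19.5 − 20·2.5 = 174.2500; (r_i+r_j)·cross = 31.5·174.2500 = 5488.8750
edge 2: (20,19.5)→(18.5,37.5)  cross = 20·37.5 − 18.5·19.5 = 389.2500; (r_i+r_j)·cross = 38.5·389.2500 = 14986.1250
edge 3: (18.5,37.5)→(8,23.5)  cross = 18.5·23.5 − 8·37.5 = 134.7500; (r_i+r_j)·cross = 26.5·134.7500 = 3570.8750
edge 4: (8,23.5)→(8,11)  cross = 8·11 − 8·23.5 = -100.0000; (r_i+r_j)·cross = 16·-100.0000 = -1600.0000
Σcross = 491.7500 → A = |Σcross|/2 = 245.8750 mm²
Σ(r_i+r_j)·cross = 20369.1250 → first moment M = |Σ|/6 = 3394.8542
R_c = M/A = 3394.8542/245.8750 = 13.8072 mm
θ = 213° = 3.717551 rad
V = θ·R_c·A = 3.717551·13.8072·245.8750 = 12620.545 mm³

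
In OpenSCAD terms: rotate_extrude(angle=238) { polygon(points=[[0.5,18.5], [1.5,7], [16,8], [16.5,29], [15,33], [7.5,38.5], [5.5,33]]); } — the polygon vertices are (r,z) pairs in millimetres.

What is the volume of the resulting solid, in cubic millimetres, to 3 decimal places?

Volume = 14429.207 mm³

Profile (r,z), 7 vertices: (0.5,18.5) (1.5,7) (16,8) (16.5,29) (15,33) (7.5,38.5) (5.5,33)
edge 0: (0.5,18.5)→(1.5,7)  cross = 0.5·7 − 1.5·18.5 = -24.2500; (r_i+r_j)·cross = 2·-24.2500 = -48.5000
edge 1: (1.5,7)→(16,8)  cross = 1.5·8 − 16·7 = -100.0000; (r_i+r_j)·cross = 17.5·-100.0000 = -1750.0000
edge 2: (16,8)→(16.5,29)  cross = 16·29 − 16.5·8 = 332.0000; (r_i+r_j)·cross = 32.5·332.0000 = 10790.0000
edge 3: (16.5,29)→(15,33)  cross = 16.5·33 − 15·29 = 109.5000; (r_i+r_j)·cross = 31.5·109.5000 = 3449.2500
edge 4: (15,33)→(7.5,38.5)  cross = 15·38.5 − 7.5·33 = 330.0000; (r_i+r_j)·cross = 22.5·330.0000 = 7425.0000
edge 5: (7.5,38.5)→(5.5,33)  cross = 7.5·33 − 5.5·38.5 = 35.7500; (r_i+r_j)·cross = 13·35.7500 = 464.7500
edge 6: (5.5,33)→(0.5,18.5)  cross = 5.5·18.5 − 0.5·33 = 85.2500; (r_i+r_j)·cross = 6·85.2500 = 511.5000
Σcross = 768.2500 → A = |Σcross|/2 = 384.1250 mm²
Σ(r_i+r_j)·cross = 20842.0000 → first moment M = |Σ|/6 = 3473.6667
R_c = M/A = 3473.6667/384.1250 = 9.0431 mm
θ = 238° = 4.153884 rad
V = θ·R_c·A = 4.153884·9.0431·384.1250 = 14429.207 mm³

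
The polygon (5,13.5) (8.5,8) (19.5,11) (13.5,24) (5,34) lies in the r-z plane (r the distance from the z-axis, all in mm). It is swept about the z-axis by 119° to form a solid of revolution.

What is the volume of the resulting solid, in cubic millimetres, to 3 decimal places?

Volume = 4510.728 mm³

Profile (r,z), 5 vertices: (5,13.5) (8.5,8) (19.5,11) (13.5,24) (5,34)
edge 0: (5,13.5)→(8.5,8)  cross = 5·8 − 8.5·13.5 = -74.7500; (r_i+r_j)·cross = 13.5·-74.7500 = -1009.1250
edge 1: (8.5,8)→(19.5,11)  cross = 8.5·11 − 19.5·8 = -62.5000; (r_i+r_j)·cross = 28·-62.5000 = -1750.0000
edge 2: (19.5,11)→(13.5,24)  cross = 19.5·24 − 13.5·11 = 319.5000; (r_i+r_j)·cross = 33·319.5000 = 10543.5000
edge 3: (13.5,24)→(5,34)  cross = 13.5·34 − 5·24 = 339.0000; (r_i+r_j)·cross = 18.5·339.0000 = 6271.5000
edge 4: (5,34)→(5,13.5)  cross = 5·13.5 − 5·34 = -102.5000; (r_i+r_j)·cross = 10·-102.5000 = -1025.0000
Σcross = 418.7500 → A = |Σcross|/2 = 209.3750 mm²
Σ(r_i+r_j)·cross = 13030.8750 → first moment M = |Σ|/6 = 2171.8125
R_c = M/A = 2171.8125/209.3750 = 10.3728 mm
θ = 119° = 2.076942 rad
V = θ·R_c·A = 2.076942·10.3728·209.3750 = 4510.728 mm³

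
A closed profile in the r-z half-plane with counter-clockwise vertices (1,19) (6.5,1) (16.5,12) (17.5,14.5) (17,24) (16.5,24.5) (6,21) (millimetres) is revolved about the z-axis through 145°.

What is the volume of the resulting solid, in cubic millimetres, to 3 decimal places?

Volume = 5610.834 mm³

Profile (r,z), 7 vertices: (1,19) (6.5,1) (16.5,12) (17.5,14.5) (17,24) (16.5,24.5) (6,21)
edge 0: (1,19)→(6.5,1)  cross = 1·1 − 6.5·19 = -122.5000; (r_i+r_j)·cross = 7.5·-122.5000 = -918.7500
edge 1: (6.5,1)→(16.5,12)  cross = 6.5·12 − 16.5·1 = 61.5000; (r_i+r_j)·cross = 23·61.5000 = 1414.5000
edge 2: (16.5,12)→(17.5,14.5)  cross = 16.5·14.5 − 17.5·12 = 29.2500; (r_i+r_j)·cross = 34·29.2500 = 994.5000
edge 3: (17.5,14.5)→(17,24)  cross = 17.5·24 − 17·14.5 = 173.5000; (r_i+r_j)·cross = 34.5·173.5000 = 5985.7500
edge 4: (17,24)→(16.5,24.5)  cross = 17·24.5 − 16.5·24 = 20.5000; (r_i+r_j)·cross = 33.5·20.5000 = 686.7500
edge 5: (16.5,24.5)→(6,21)  cross = 16.5·21 − 6·24.5 = 199.5000; (r_i+r_j)·cross = 22.5·199.5000 = 4488.7500
edge 6: (6,21)→(1,19)  cross = 6·19 − 1·21 = 93.0000; (r_i+r_j)·cross = 7·93.0000 = 651.0000
Σcross = 454.7500 → A = |Σcross|/2 = 227.3750 mm²
Σ(r_i+r_j)·cross = 13302.5000 → first moment M = |Σ|/6 = 2217.0833
R_c = M/A = 2217.0833/227.3750 = 9.7508 mm
θ = 145° = 2.530727 rad
V = θ·R_c·A = 2.530727·9.7508·227.3750 = 5610.834 mm³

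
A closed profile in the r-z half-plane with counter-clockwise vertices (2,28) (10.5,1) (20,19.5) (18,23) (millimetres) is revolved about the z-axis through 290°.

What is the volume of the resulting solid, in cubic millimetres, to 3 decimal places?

Volume = 12895.638 mm³

Profile (r,z), 4 vertices: (2,28) (10.5,1) (20,19.5) (18,23)
edge 0: (2,28)→(10.5,1)  cross = 2·1 − 10.5·28 = -292.0000; (r_i+r_j)·cross = 12.5·-292.0000 = -3650.0000
edge 1: (10.5,1)→(20,19.5)  cross = 10.5·19.5 − 20·1 = 184.7500; (r_i+r_j)·cross = 30.5·184.7500 = 5634.8750
edge 2: (20,19.5)→(18,23)  cross = 20·23 − 18·19.5 = 109.0000; (r_i+r_j)·cross = 38·109.0000 = 4142.0000
edge 3: (18,23)→(2,28)  cross = 18·28 − 2·23 = 458.0000; (r_i+r_j)·cross = 20·458.0000 = 9160.0000
Σcross = 459.7500 → A = |Σcross|/2 = 229.8750 mm²
Σ(r_i+r_j)·cross = 15286.8750 → first moment M = |Σ|/6 = 2547.8125
R_c = M/A = 2547.8125/229.8750 = 11.0835 mm
θ = 290° = 5.061455 rad
V = θ·R_c·A = 5.061455·11.0835·229.8750 = 12895.638 mm³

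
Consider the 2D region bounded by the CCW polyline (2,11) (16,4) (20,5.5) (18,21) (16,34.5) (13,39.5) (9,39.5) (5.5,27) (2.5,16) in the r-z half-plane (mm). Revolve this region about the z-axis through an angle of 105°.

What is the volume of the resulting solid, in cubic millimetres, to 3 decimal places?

Profile (r,z), 9 vertices: (2,11) (16,4) (20,5.5) (18,21) (16,34.5) (13,39.5) (9,39.5) (5.5,27) (2.5,16)
edge 0: (2,11)→(16,4)  cross = 2·4 − 16·11 = -168.0000; (r_i+r_j)·cross = 18·-168.0000 = -3024.0000
edge 1: (16,4)→(20,5.5)  cross = 16·5.5 − 20·4 = 8.0000; (r_i+r_j)·cross = 36·8.0000 = 288.0000
edge 2: (20,5.5)→(18,21)  cross = 20·21 − 18·5.5 = 321.0000; (r_i+r_j)·cross = 38·321.0000 = 12198.0000
edge 3: (18,21)→(16,34.5)  cross = 18·34.5 − 16·21 = 285.0000; (r_i+r_j)·cross = 34·285.0000 = 9690.0000
edge 4: (16,34.5)→(13,39.5)  cross = 16·39.5 − 13·34.5 = 183.5000; (r_i+r_j)·cross = 29·183.5000 = 5321.5000
edge 5: (13,39.5)→(9,39.5)  cross = 13·39.5 − 9·39.5 = 158.0000; (r_i+r_j)·cross = 22·158.0000 = 3476.0000
edge 6: (9,39.5)→(5.5,27)  cross = 9·27 − 5.5·39.5 = 25.7500; (r_i+r_j)·cross = 14.5·25.7500 = 373.3750
edge 7: (5.5,27)→(2.5,16)  cross = 5.5·16 − 2.5·27 = 20.5000; (r_i+r_j)·cross = 8·20.5000 = 164.0000
edge 8: (2.5,16)→(2,11)  cross = 2.5·11 − 2·16 = -4.5000; (r_i+r_j)·cross = 4.5·-4.5000 = -20.2500
Σcross = 829.2500 → A = |Σcross|/2 = 414.6250 mm²
Σ(r_i+r_j)·cross = 28466.6250 → first moment M = |Σ|/6 = 4744.4375
R_c = M/A = 4744.4375/414.6250 = 11.4427 mm
θ = 105° = 1.832596 rad
V = θ·R_c·A = 1.832596·11.4427·414.6250 = 8694.636 mm³

Volume = 8694.636 mm³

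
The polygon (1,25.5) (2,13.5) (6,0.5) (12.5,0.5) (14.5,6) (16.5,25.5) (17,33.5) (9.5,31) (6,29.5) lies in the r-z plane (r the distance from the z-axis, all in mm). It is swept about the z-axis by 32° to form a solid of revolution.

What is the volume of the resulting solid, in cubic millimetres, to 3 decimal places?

Profile (r,z), 9 vertices: (1,25.5) (2,13.5) (6,0.5) (12.5,0.5) (14.5,6) (16.5,25.5) (17,33.5) (9.5,31) (6,29.5)
edge 0: (1,25.5)→(2,13.5)  cross = 1·13.5 − 2·25.5 = -37.5000; (r_i+r_j)·cross = 3·-37.5000 = -112.5000
edge 1: (2,13.5)→(6,0.5)  cross = 2·0.5 − 6·13.5 = -80.0000; (r_i+r_j)·cross = 8·-80.0000 = -640.0000
edge 2: (6,0.5)→(12.5,0.5)  cross = 6·0.5 − 12.5·0.5 = -3.2500; (r_i+r_j)·cross = 18.5·-3.2500 = -60.1250
edge 3: (12.5,0.5)→(14.5,6)  cross = 12.5·6 − 14.5·0.5 = 67.7500; (r_i+r_j)·cross = 27·67.7500 = 1829.2500
edge 4: (14.5,6)→(16.5,25.5)  cross = 14.5·25.5 − 16.5·6 = 270.7500; (r_i+r_j)·cross = 31·270.7500 = 8393.2500
edge 5: (16.5,25.5)→(17,33.5)  cross = 16.5·33.5 − 17·25.5 = 119.2500; (r_i+r_j)·cross = 33.5·119.2500 = 3994.8750
edge 6: (17,33.5)→(9.5,31)  cross = 17·31 − 9.5·33.5 = 208.7500; (r_i+r_j)·cross = 26.5·208.7500 = 5531.8750
edge 7: (9.5,31)→(6,29.5)  cross = 9.5·29.5 − 6·31 = 94.2500; (r_i+r_j)·cross = 15.5·94.2500 = 1460.8750
edge 8: (6,29.5)→(1,25.5)  cross = 6·25.5 − 1·29.5 = 123.5000; (r_i+r_j)·cross = 7·123.5000 = 864.5000
Σcross = 763.5000 → A = |Σcross|/2 = 381.7500 mm²
Σ(r_i+r_j)·cross = 21262.0000 → first moment M = |Σ|/6 = 3543.6667
R_c = M/A = 3543.6667/381.7500 = 9.2827 mm
θ = 32° = 0.558505 rad
V = θ·R_c·A = 0.558505·9.2827·381.7500 = 1979.157 mm³

Volume = 1979.157 mm³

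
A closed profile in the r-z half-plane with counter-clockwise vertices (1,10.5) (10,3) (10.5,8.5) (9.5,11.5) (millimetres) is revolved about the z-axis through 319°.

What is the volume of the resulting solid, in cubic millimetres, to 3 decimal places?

Volume = 1578.763 mm³

Profile (r,z), 4 vertices: (1,10.5) (10,3) (10.5,8.5) (9.5,11.5)
edge 0: (1,10.5)→(10,3)  cross = 1·3 − 10·10.5 = -102.0000; (r_i+r_j)·cross = 11·-102.0000 = -1122.0000
edge 1: (10,3)→(10.5,8.5)  cross = 10·8.5 − 10.5·3 = 53.5000; (r_i+r_j)·cross = 20.5·53.5000 = 1096.7500
edge 2: (10.5,8.5)→(9.5,11.5)  cross = 10.5·11.5 − 9.5·8.5 = 40.0000; (r_i+r_j)·cross = 20·40.0000 = 800.0000
edge 3: (9.5,11.5)→(1,10.5)  cross = 9.5·10.5 − 1·11.5 = 88.2500; (r_i+r_j)·cross = 10.5·88.2500 = 926.6250
Σcross = 79.7500 → A = |Σcross|/2 = 39.8750 mm²
Σ(r_i+r_j)·cross = 1701.3750 → first moment M = |Σ|/6 = 283.5625
R_c = M/A = 283.5625/39.8750 = 7.1113 mm
θ = 319° = 5.567600 rad
V = θ·R_c·A = 5.567600·7.1113·39.8750 = 1578.763 mm³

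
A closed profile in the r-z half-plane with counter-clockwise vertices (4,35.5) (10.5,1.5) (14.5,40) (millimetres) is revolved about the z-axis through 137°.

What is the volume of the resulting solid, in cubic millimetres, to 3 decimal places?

Profile (r,z), 3 vertices: (4,35.5) (10.5,1.5) (14.5,40)
edge 0: (4,35.5)→(10.5,1.5)  cross = 4·1.5 − 10.5·35.5 = -366.7500; (r_i+r_j)·cross = 14.5·-366.7500 = -5317.8750
edge 1: (10.5,1.5)→(14.5,40)  cross = 10.5·40 − 14.5·1.5 = 398.2500; (r_i+r_j)·cross = 25·398.2500 = 9956.2500
edge 2: (14.5,40)→(4,35.5)  cross = 14.5·35.5 − 4·40 = 354.7500; (r_i+r_j)·cross = 18.5·354.7500 = 6562.8750
Σcross = 386.2500 → A = |Σcross|/2 = 193.1250 mm²
Σ(r_i+r_j)·cross = 11201.2500 → first moment M = |Σ|/6 = 1866.8750
R_c = M/A = 1866.8750/193.1250 = 9.6667 mm
θ = 137° = 2.391101 rad
V = θ·R_c·A = 2.391101·9.6667·193.1250 = 4463.887 mm³

Volume = 4463.887 mm³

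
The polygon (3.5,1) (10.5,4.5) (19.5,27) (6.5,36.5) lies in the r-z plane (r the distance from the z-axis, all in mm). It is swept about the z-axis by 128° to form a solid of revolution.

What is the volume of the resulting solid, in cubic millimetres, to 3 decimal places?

Profile (r,z), 4 vertices: (3.5,1) (10.5,4.5) (19.5,27) (6.5,36.5)
edge 0: (3.5,1)→(10.5,4.5)  cross = 3.5·4.5 − 10.5·1 = 5.2500; (r_i+r_j)·cross = 14·5.2500 = 73.5000
edge 1: (10.5,4.5)→(19.5,27)  cross = 10.5·27 − 19.5·4.5 = 195.7500; (r_i+r_j)·cross = 30·195.7500 = 5872.5000
edge 2: (19.5,27)→(6.5,36.5)  cross = 19.5·36.5 − 6.5·27 = 536.2500; (r_i+r_j)·cross = 26·536.2500 = 13942.5000
edge 3: (6.5,36.5)→(3.5,1)  cross = 6.5·1 − 3.5·36.5 = -121.2500; (r_i+r_j)·cross = 10·-121.2500 = -1212.5000
Σcross = 616.0000 → A = |Σcross|/2 = 308.0000 mm²
Σ(r_i+r_j)·cross = 18676.0000 → first moment M = |Σ|/6 = 3112.6667
R_c = M/A = 3112.6667/308.0000 = 10.1061 mm
θ = 128° = 2.234021 rad
V = θ·R_c·A = 2.234021·10.1061·308.0000 = 6953.764 mm³

Volume = 6953.764 mm³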